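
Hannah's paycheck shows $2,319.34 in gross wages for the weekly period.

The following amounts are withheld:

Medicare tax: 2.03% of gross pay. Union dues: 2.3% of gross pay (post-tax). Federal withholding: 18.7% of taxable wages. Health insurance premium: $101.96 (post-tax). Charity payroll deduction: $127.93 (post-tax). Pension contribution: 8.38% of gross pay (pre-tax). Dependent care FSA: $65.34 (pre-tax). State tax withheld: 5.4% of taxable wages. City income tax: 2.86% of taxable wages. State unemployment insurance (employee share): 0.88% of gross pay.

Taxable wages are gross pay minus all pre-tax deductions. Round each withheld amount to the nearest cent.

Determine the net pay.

Pension contribution: $2,319.34 × 0.0838 = $194.36
Dependent care FSA: $65.34
Pre-tax total = $194.36 + $65.34 = $259.70
Taxable wages = $2,319.34 − $259.70 = $2,059.64
Federal withholding: $2,059.64 × 0.187 = $385.15
City income tax: $2,059.64 × 0.0286 = $58.91
State tax withheld: $2,059.64 × 0.054 = $111.22
State unemployment insurance (employee share): $2,319.34 × 0.0088 = $20.41
Medicare tax: $2,319.34 × 0.0203 = $47.08
Health insurance premium: $101.96
Charity payroll deduction: $127.93
Union dues: $2,319.34 × 0.023 = $53.34
Total deductions = $194.36 + $65.34 + $385.15 + $58.91 + $111.22 + $20.41 + $47.08 + $101.96 + $127.93 + $53.34 = $1,165.70
Net pay = $2,319.34 − $1,165.70 = $1,153.64

$1,153.64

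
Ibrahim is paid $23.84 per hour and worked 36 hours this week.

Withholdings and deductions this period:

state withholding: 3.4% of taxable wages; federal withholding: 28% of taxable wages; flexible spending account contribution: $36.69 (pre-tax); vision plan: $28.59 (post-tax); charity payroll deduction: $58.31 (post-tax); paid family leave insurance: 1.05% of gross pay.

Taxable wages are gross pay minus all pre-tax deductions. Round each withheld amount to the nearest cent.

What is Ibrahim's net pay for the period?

Gross pay: 36 × $23.84 = $858.24
Flexible spending account contribution: $36.69
Taxable wages = $858.24 − $36.69 = $821.55
Federal withholding: $821.55 × 0.28 = $230.03
State withholding: $821.55 × 0.034 = $27.93
Paid family leave insurance: $858.24 × 0.0105 = $9.01
Charity payroll deduction: $58.31
Vision plan: $28.59
Total deductions = $36.69 + $230.03 + $27.93 + $9.01 + $58.31 + $28.59 = $390.56
Net pay = $858.24 − $390.56 = $467.68

$467.68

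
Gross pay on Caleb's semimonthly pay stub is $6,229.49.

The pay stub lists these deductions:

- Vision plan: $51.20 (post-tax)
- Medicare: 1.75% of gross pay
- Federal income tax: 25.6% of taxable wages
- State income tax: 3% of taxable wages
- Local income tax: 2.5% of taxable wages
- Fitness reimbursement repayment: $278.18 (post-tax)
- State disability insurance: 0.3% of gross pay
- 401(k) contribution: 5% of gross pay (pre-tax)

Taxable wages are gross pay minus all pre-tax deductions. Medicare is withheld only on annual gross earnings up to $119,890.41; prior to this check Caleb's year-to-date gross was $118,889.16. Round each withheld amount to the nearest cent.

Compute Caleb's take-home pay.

$3,711.93

401(k) contribution: $6,229.49 × 0.05 = $311.47
Taxable wages = $6,229.49 − $311.47 = $5,918.02
Federal income tax: $5,918.02 × 0.256 = $1,515.01
State income tax: $5,918.02 × 0.03 = $177.54
Local income tax: $5,918.02 × 0.025 = $147.95
Medicare: only $119,890.41 − $118,889.16 = $1,001.25 of this check is subject → $1,001.25 × 0.0175 = $17.52
State disability insurance: $6,229.49 × 0.003 = $18.69
Fitness reimbursement repayment: $278.18
Vision plan: $51.20
Total deductions = $311.47 + $1,515.01 + $177.54 + $147.95 + $17.52 + $18.69 + $278.18 + $51.20 = $2,517.56
Net pay = $6,229.49 − $2,517.56 = $3,711.93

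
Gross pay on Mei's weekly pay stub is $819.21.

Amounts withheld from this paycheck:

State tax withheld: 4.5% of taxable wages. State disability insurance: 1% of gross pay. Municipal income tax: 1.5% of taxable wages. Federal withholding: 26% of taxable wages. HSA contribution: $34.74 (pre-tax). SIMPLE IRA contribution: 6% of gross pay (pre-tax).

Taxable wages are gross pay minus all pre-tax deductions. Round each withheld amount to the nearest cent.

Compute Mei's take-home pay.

$491.83

SIMPLE IRA contribution: $819.21 × 0.06 = $49.15
HSA contribution: $34.74
Pre-tax total = $49.15 + $34.74 = $83.89
Taxable wages = $819.21 − $83.89 = $735.32
Municipal income tax: $735.32 × 0.015 = $11.03
State tax withheld: $735.32 × 0.045 = $33.09
Federal withholding: $735.32 × 0.26 = $191.18
State disability insurance: $819.21 × 0.01 = $8.19
Total deductions = $49.15 + $34.74 + $11.03 + $33.09 + $191.18 + $8.19 = $327.38
Net pay = $819.21 − $327.38 = $491.83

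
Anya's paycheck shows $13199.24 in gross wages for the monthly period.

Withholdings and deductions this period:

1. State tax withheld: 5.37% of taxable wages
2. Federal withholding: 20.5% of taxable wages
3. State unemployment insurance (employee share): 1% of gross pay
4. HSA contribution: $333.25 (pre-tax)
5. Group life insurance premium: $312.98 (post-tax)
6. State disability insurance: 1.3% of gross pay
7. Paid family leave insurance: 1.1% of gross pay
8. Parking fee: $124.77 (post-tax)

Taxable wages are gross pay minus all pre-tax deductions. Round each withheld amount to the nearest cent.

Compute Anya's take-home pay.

$8651.04

HSA contribution: $333.25
Taxable wages = $13199.24 − $333.25 = $12865.99
State tax withheld: $12865.99 × 0.0537 = $690.90
Federal withholding: $12865.99 × 0.205 = $2637.53
Paid family leave insurance: $13199.24 × 0.011 = $145.19
State disability insurance: $13199.24 × 0.013 = $171.59
State unemployment insurance (employee share): $13199.24 × 0.01 = $131.99
Group life insurance premium: $312.98
Parking fee: $124.77
Total deductions = $333.25 + $690.90 + $2637.53 + $145.19 + $171.59 + $131.99 + $312.98 + $124.77 = $4548.20
Net pay = $13199.24 − $4548.20 = $8651.04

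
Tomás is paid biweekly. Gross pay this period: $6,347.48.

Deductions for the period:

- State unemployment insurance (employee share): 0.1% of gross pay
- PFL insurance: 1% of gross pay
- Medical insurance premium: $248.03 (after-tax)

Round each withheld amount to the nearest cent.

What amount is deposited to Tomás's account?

$6,029.63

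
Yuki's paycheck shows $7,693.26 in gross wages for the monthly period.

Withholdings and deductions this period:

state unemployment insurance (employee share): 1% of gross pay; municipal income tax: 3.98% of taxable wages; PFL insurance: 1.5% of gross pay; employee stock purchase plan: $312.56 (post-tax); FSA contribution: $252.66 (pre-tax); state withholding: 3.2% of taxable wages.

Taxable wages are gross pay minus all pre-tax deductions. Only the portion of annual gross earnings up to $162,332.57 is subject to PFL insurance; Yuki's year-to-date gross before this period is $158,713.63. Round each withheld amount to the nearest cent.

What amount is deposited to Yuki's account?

$6,462.59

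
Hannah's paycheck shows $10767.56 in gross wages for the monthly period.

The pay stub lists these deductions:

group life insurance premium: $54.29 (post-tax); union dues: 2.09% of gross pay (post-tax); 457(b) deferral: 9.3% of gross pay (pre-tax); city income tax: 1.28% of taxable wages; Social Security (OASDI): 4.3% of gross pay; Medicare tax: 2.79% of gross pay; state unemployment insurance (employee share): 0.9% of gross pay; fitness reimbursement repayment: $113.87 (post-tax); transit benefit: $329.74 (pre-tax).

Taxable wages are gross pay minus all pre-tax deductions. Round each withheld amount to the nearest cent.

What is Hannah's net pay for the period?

$8062.12

457(b) deferral: $10767.56 × 0.093 = $1001.38
Transit benefit: $329.74
Pre-tax total = $1001.38 + $329.74 = $1331.12
Taxable wages = $10767.56 − $1331.12 = $9436.44
City income tax: $9436.44 × 0.0128 = $120.79
Social Security (OASDI): $10767.56 × 0.043 = $463.01
Medicare tax: $10767.56 × 0.0279 = $300.41
State unemployment insurance (employee share): $10767.56 × 0.009 = $96.91
Group life insurance premium: $54.29
Union dues: $10767.56 × 0.0209 = $225.04
Fitness reimbursement repayment: $113.87
Total deductions = $1001.38 + $329.74 + $120.79 + $463.01 + $300.41 + $96.91 + $54.29 + $225.04 + $113.87 = $2705.44
Net pay = $10767.56 − $2705.44 = $8062.12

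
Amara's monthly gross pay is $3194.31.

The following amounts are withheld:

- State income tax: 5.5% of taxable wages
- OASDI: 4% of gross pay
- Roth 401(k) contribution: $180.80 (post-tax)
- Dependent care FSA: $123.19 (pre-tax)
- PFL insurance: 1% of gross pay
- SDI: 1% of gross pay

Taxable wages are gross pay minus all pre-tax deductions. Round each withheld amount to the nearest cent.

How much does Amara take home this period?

$2529.76

Dependent care FSA: $123.19
Taxable wages = $3194.31 − $123.19 = $3071.12
State income tax: $3071.12 × 0.055 = $168.91
PFL insurance: $3194.31 × 0.01 = $31.94
SDI: $3194.31 × 0.01 = $31.94
OASDI: $3194.31 × 0.04 = $127.77
Roth 401(k) contribution: $180.80
Total deductions = $123.19 + $168.91 + $31.94 + $31.94 + $127.77 + $180.80 = $664.55
Net pay = $3194.31 − $664.55 = $2529.76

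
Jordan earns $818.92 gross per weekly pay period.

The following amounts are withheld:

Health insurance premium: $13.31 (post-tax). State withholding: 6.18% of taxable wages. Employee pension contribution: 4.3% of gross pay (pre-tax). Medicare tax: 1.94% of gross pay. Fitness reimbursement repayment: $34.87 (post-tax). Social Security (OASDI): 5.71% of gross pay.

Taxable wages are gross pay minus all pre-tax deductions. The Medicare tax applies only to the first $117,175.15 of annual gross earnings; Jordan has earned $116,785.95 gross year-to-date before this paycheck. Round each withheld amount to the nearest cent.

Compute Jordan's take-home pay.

Employee pension contribution: $818.92 × 0.043 = $35.21
Taxable wages = $818.92 − $35.21 = $783.71
State withholding: $783.71 × 0.0618 = $48.43
Medicare tax: only $117,175.15 − $116,785.95 = $389.20 of this check is subject → $389.20 × 0.0194 = $7.55
Social Security (OASDI): $818.92 × 0.0571 = $46.76
Fitness reimbursement repayment: $34.87
Health insurance premium: $13.31
Total deductions = $35.21 + $48.43 + $7.55 + $46.76 + $34.87 + $13.31 = $186.13
Net pay = $818.92 − $186.13 = $632.79

$632.79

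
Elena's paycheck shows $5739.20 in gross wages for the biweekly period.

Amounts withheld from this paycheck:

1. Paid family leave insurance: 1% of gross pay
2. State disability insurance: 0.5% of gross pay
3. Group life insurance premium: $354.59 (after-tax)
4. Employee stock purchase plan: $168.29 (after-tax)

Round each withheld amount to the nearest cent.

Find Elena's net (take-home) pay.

$5130.23

Paid family leave insurance: $5739.20 × 0.01 = $57.39
State disability insurance: $5739.20 × 0.005 = $28.70
Employee stock purchase plan: $168.29
Group life insurance premium: $354.59
Total deductions = $57.39 + $28.70 + $168.29 + $354.59 = $608.97
Net pay = $5739.20 − $608.97 = $5130.23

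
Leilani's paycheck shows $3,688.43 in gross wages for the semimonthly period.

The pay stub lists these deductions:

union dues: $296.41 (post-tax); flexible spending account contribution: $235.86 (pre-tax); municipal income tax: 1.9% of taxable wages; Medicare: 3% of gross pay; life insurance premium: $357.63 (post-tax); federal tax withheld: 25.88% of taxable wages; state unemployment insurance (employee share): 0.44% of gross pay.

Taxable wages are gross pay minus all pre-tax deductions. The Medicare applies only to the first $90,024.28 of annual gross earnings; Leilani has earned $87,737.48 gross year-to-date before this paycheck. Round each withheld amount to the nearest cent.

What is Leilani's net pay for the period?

$1,754.57

Flexible spending account contribution: $235.86
Taxable wages = $3,688.43 − $235.86 = $3,452.57
Federal tax withheld: $3,452.57 × 0.2588 = $893.53
Municipal income tax: $3,452.57 × 0.019 = $65.60
State unemployment insurance (employee share): $3,688.43 × 0.0044 = $16.23
Medicare: only $90,024.28 − $87,737.48 = $2,286.80 of this check is subject → $2,286.80 × 0.03 = $68.60
Union dues: $296.41
Life insurance premium: $357.63
Total deductions = $235.86 + $893.53 + $65.60 + $16.23 + $68.60 + $296.41 + $357.63 = $1,933.86
Net pay = $3,688.43 − $1,933.86 = $1,754.57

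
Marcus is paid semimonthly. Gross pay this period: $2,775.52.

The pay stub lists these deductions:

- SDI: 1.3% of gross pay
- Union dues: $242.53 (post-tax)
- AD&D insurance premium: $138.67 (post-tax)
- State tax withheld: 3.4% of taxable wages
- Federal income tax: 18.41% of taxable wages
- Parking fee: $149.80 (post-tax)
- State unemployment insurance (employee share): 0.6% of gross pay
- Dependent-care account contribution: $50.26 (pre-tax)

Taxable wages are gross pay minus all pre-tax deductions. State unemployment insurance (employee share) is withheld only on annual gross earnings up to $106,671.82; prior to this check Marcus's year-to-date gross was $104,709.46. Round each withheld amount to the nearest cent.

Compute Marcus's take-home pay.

$1,552.03

Dependent-care account contribution: $50.26
Taxable wages = $2,775.52 − $50.26 = $2,725.26
State tax withheld: $2,725.26 × 0.034 = $92.66
Federal income tax: $2,725.26 × 0.1841 = $501.72
SDI: $2,775.52 × 0.013 = $36.08
State unemployment insurance (employee share): only $106,671.82 − $104,709.46 = $1,962.36 of this check is subject → $1,962.36 × 0.006 = $11.77
AD&D insurance premium: $138.67
Union dues: $242.53
Parking fee: $149.80
Total deductions = $50.26 + $92.66 + $501.72 + $36.08 + $11.77 + $138.67 + $242.53 + $149.80 = $1,223.49
Net pay = $2,775.52 − $1,223.49 = $1,552.03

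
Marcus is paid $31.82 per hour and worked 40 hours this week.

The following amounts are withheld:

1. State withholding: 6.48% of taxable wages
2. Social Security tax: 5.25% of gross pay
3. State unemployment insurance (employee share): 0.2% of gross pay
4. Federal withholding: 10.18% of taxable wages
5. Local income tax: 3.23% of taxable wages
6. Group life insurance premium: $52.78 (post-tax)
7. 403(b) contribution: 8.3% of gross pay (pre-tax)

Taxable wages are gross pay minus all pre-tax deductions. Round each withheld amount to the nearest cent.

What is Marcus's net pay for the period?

Gross pay: 40 × $31.82 = $1272.80
403(b) contribution: $1272.80 × 0.083 = $105.64
Taxable wages = $1272.80 − $105.64 = $1167.16
Local income tax: $1167.16 × 0.0323 = $37.70
State withholding: $1167.16 × 0.0648 = $75.63
Federal withholding: $1167.16 × 0.1018 = $118.82
Social Security tax: $1272.80 × 0.0525 = $66.82
State unemployment insurance (employee share): $1272.80 × 0.002 = $2.55
Group life insurance premium: $52.78
Total deductions = $105.64 + $37.70 + $75.63 + $118.82 + $66.82 + $2.55 + $52.78 = $459.94
Net pay = $1272.80 − $459.94 = $812.86

$812.86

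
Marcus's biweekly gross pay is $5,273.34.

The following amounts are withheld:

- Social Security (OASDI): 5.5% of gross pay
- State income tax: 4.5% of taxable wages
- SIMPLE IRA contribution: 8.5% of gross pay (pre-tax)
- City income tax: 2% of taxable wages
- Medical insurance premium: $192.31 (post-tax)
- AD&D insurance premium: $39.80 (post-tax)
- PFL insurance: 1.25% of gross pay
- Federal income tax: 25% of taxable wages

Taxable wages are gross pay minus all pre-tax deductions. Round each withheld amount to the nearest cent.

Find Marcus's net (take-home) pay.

SIMPLE IRA contribution: $5,273.34 × 0.085 = $448.23
Taxable wages = $5,273.34 − $448.23 = $4,825.11
City income tax: $4,825.11 × 0.02 = $96.50
Federal income tax: $4,825.11 × 0.25 = $1,206.28
State income tax: $4,825.11 × 0.045 = $217.13
Social Security (OASDI): $5,273.34 × 0.055 = $290.03
PFL insurance: $5,273.34 × 0.0125 = $65.92
Medical insurance premium: $192.31
AD&D insurance premium: $39.80
Total deductions = $448.23 + $96.50 + $1,206.28 + $217.13 + $290.03 + $65.92 + $192.31 + $39.80 = $2,556.20
Net pay = $5,273.34 − $2,556.20 = $2,717.14

$2,717.14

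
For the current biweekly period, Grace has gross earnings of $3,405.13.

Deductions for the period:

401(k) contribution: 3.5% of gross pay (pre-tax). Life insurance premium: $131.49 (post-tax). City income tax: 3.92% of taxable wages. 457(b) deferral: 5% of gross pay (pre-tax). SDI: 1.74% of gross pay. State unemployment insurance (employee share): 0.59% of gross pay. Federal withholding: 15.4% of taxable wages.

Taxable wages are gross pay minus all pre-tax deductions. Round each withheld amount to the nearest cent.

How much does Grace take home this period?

457(b) deferral: $3,405.13 × 0.05 = $170.26
401(k) contribution: $3,405.13 × 0.035 = $119.18
Pre-tax total = $170.26 + $119.18 = $289.44
Taxable wages = $3,405.13 − $289.44 = $3,115.69
Federal withholding: $3,115.69 × 0.154 = $479.82
City income tax: $3,115.69 × 0.0392 = $122.14
SDI: $3,405.13 × 0.0174 = $59.25
State unemployment insurance (employee share): $3,405.13 × 0.0059 = $20.09
Life insurance premium: $131.49
Total deductions = $170.26 + $119.18 + $479.82 + $122.14 + $59.25 + $20.09 + $131.49 = $1,102.23
Net pay = $3,405.13 − $1,102.23 = $2,302.90

$2,302.90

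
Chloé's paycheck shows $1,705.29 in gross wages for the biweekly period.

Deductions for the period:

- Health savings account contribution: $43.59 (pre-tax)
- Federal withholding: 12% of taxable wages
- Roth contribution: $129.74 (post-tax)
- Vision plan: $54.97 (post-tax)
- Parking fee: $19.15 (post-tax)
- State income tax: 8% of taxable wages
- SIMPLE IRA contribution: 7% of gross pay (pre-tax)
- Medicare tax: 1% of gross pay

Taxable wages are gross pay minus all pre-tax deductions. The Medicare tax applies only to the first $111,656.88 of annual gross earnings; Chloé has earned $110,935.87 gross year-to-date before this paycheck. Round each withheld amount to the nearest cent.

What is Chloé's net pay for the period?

Health savings account contribution: $43.59
SIMPLE IRA contribution: $1,705.29 × 0.07 = $119.37
Pre-tax total = $43.59 + $119.37 = $162.96
Taxable wages = $1,705.29 − $162.96 = $1,542.33
Federal withholding: $1,542.33 × 0.12 = $185.08
State income tax: $1,542.33 × 0.08 = $123.39
Medicare tax: only $111,656.88 − $110,935.87 = $721.01 of this check is subject → $721.01 × 0.01 = $7.21
Vision plan: $54.97
Roth contribution: $129.74
Parking fee: $19.15
Total deductions = $43.59 + $119.37 + $185.08 + $123.39 + $7.21 + $54.97 + $129.74 + $19.15 = $682.50
Net pay = $1,705.29 − $682.50 = $1,022.79

$1,022.79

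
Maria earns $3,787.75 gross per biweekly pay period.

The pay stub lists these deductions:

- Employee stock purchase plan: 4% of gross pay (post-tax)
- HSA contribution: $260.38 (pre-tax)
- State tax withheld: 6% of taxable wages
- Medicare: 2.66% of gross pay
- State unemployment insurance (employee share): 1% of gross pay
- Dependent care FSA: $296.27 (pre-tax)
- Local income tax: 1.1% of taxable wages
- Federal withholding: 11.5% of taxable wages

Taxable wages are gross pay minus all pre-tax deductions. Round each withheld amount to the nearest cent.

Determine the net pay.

$2,339.97

Dependent care FSA: $296.27
HSA contribution: $260.38
Pre-tax total = $296.27 + $260.38 = $556.65
Taxable wages = $3,787.75 − $556.65 = $3,231.10
Federal withholding: $3,231.10 × 0.115 = $371.58
State tax withheld: $3,231.10 × 0.06 = $193.87
Local income tax: $3,231.10 × 0.011 = $35.54
State unemployment insurance (employee share): $3,787.75 × 0.01 = $37.88
Medicare: $3,787.75 × 0.0266 = $100.75
Employee stock purchase plan: $3,787.75 × 0.04 = $151.51
Total deductions = $296.27 + $260.38 + $371.58 + $193.87 + $35.54 + $37.88 + $100.75 + $151.51 = $1,447.78
Net pay = $3,787.75 − $1,447.78 = $2,339.97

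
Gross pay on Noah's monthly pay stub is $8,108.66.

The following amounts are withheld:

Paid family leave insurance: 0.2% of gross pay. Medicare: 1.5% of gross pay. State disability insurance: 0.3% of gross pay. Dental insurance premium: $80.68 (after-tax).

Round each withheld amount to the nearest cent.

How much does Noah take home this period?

State disability insurance: $8,108.66 × 0.003 = $24.33
Medicare: $8,108.66 × 0.015 = $121.63
Paid family leave insurance: $8,108.66 × 0.002 = $16.22
Dental insurance premium: $80.68
Total deductions = $24.33 + $121.63 + $16.22 + $80.68 = $242.86
Net pay = $8,108.66 − $242.86 = $7,865.80

$7,865.80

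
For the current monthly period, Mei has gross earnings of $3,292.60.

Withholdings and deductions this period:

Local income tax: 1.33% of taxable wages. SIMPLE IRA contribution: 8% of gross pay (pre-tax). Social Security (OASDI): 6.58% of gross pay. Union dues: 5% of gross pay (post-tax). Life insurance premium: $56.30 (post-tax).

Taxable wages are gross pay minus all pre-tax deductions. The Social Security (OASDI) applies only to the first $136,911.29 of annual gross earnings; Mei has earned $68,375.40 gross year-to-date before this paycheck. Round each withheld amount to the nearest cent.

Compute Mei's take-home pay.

$2,551.32

SIMPLE IRA contribution: $3,292.60 × 0.08 = $263.41
Taxable wages = $3,292.60 − $263.41 = $3,029.19
Local income tax: $3,029.19 × 0.0133 = $40.29
Social Security (OASDI): cap not yet reached, full $3,292.60 is subject → $3,292.60 × 0.0658 = $216.65
Life insurance premium: $56.30
Union dues: $3,292.60 × 0.05 = $164.63
Total deductions = $263.41 + $40.29 + $216.65 + $56.30 + $164.63 = $741.28
Net pay = $3,292.60 − $741.28 = $2,551.32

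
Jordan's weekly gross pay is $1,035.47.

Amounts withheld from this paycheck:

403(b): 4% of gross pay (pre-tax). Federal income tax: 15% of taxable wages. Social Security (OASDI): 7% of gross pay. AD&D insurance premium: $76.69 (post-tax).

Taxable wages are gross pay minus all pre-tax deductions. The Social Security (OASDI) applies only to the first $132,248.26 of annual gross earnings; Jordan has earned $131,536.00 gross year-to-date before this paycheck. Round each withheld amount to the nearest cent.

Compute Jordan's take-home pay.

$718.39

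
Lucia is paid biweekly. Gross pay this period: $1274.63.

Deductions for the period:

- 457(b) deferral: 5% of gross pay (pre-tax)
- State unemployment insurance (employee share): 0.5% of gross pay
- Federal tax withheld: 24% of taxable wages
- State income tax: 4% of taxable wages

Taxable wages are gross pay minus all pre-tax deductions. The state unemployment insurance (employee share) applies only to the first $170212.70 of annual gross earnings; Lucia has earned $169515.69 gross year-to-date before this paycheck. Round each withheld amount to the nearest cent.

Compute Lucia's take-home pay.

457(b) deferral: $1274.63 × 0.05 = $63.73
Taxable wages = $1274.63 − $63.73 = $1210.90
State income tax: $1210.90 × 0.04 = $48.44
Federal tax withheld: $1210.90 × 0.24 = $290.62
State unemployment insurance (employee share): only $170212.70 − $169515.69 = $697.01 of this check is subject → $697.01 × 0.005 = $3.49
Total deductions = $63.73 + $48.44 + $290.62 + $3.49 = $406.28
Net pay = $1274.63 − $406.28 = $868.35

$868.35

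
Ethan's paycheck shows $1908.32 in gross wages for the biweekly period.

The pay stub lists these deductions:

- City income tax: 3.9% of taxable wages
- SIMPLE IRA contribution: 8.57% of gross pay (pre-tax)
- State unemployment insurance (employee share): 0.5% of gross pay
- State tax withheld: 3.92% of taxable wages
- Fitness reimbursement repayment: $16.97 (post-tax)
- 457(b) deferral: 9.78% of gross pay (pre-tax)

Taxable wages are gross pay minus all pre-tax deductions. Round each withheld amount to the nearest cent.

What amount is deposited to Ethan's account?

457(b) deferral: $1908.32 × 0.0978 = $186.63
SIMPLE IRA contribution: $1908.32 × 0.0857 = $163.54
Pre-tax total = $186.63 + $163.54 = $350.17
Taxable wages = $1908.32 − $350.17 = $1558.15
State tax withheld: $1558.15 × 0.0392 = $61.08
City income tax: $1558.15 × 0.039 = $60.77
State unemployment insurance (employee share): $1908.32 × 0.005 = $9.54
Fitness reimbursement repayment: $16.97
Total deductions = $186.63 + $163.54 + $61.08 + $60.77 + $9.54 + $16.97 = $498.53
Net pay = $1908.32 − $498.53 = $1409.79

$1409.79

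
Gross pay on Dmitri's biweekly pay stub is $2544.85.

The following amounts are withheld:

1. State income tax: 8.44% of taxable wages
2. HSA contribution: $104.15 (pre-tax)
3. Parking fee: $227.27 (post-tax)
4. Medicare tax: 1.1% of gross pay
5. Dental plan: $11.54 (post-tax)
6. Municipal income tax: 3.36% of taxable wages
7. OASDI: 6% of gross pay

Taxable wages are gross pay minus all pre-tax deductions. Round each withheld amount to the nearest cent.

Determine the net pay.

HSA contribution: $104.15
Taxable wages = $2544.85 − $104.15 = $2440.70
State income tax: $2440.70 × 0.0844 = $206.00
Municipal income tax: $2440.70 × 0.0336 = $82.01
OASDI: $2544.85 × 0.06 = $152.69
Medicare tax: $2544.85 × 0.011 = $27.99
Parking fee: $227.27
Dental plan: $11.54
Total deductions = $104.15 + $206.00 + $82.01 + $152.69 + $27.99 + $227.27 + $11.54 = $811.65
Net pay = $2544.85 − $811.65 = $1733.20

$1733.20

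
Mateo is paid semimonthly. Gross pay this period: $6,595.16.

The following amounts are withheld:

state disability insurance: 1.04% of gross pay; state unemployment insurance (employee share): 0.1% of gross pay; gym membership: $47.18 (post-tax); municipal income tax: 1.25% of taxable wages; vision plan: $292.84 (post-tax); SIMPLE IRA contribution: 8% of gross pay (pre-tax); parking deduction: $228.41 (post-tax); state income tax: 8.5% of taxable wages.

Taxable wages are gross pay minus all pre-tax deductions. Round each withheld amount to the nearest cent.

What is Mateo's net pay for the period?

$4,832.35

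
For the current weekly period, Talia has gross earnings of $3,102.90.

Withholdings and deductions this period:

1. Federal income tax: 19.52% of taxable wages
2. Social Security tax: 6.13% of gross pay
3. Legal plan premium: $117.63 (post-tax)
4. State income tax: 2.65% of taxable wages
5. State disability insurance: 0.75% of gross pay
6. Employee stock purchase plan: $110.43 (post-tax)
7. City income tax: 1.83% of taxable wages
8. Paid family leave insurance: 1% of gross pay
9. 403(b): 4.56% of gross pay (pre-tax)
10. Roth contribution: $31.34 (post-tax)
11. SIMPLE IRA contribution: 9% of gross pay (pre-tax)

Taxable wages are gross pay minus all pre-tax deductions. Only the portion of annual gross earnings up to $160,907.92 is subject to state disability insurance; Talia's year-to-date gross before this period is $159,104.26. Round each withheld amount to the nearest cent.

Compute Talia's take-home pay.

$1,544.26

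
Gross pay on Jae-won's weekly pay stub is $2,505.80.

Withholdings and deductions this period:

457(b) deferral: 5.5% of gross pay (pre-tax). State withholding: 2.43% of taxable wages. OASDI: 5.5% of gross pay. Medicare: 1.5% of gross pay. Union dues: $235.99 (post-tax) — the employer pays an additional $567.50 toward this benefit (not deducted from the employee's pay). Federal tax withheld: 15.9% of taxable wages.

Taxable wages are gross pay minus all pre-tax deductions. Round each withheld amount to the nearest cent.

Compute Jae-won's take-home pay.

457(b) deferral: $2,505.80 × 0.055 = $137.82
Taxable wages = $2,505.80 − $137.82 = $2,367.98
Federal tax withheld: $2,367.98 × 0.159 = $376.51
State withholding: $2,367.98 × 0.0243 = $57.54
OASDI: $2,505.80 × 0.055 = $137.82
Medicare: $2,505.80 × 0.015 = $37.59
Union dues: $235.99
(Employer's $567.50 toward union dues is not withheld from the employee.)
Total deductions = $137.82 + $376.51 + $57.54 + $137.82 + $37.59 + $235.99 = $983.27
Net pay = $2,505.80 − $983.27 = $1,522.53

$1,522.53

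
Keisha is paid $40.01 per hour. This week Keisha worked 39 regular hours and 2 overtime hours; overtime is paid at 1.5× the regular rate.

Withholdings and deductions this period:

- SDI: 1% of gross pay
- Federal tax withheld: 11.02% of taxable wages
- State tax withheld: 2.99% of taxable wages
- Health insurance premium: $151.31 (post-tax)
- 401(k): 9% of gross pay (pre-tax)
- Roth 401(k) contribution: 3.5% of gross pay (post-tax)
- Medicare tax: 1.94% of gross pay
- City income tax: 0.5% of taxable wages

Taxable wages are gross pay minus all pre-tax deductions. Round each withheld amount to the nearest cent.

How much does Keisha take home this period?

$1,047.77

Regular pay: 39 × $40.01 = $1,560.39
Overtime pay: 2 × $40.01 × 1.5 = $120.03
Gross pay = $1,560.39 + $120.03 = $1,680.42
401(k): $1,680.42 × 0.09 = $151.24
Taxable wages = $1,680.42 − $151.24 = $1,529.18
City income tax: $1,529.18 × 0.005 = $7.65
Federal tax withheld: $1,529.18 × 0.1102 = $168.52
State tax withheld: $1,529.18 × 0.0299 = $45.72
Medicare tax: $1,680.42 × 0.0194 = $32.60
SDI: $1,680.42 × 0.01 = $16.80
Health insurance premium: $151.31
Roth 401(k) contribution: $1,680.42 × 0.035 = $58.81
Total deductions = $151.24 + $7.65 + $168.52 + $45.72 + $32.60 + $16.80 + $151.31 + $58.81 = $632.65
Net pay = $1,680.42 − $632.65 = $1,047.77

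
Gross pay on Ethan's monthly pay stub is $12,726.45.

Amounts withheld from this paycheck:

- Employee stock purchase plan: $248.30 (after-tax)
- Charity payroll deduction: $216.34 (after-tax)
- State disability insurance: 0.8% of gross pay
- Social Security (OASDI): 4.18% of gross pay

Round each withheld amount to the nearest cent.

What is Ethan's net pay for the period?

$11,628.03

State disability insurance: $12,726.45 × 0.008 = $101.81
Social Security (OASDI): $12,726.45 × 0.0418 = $531.97
Charity payroll deduction: $216.34
Employee stock purchase plan: $248.30
Total deductions = $101.81 + $531.97 + $216.34 + $248.30 = $1,098.42
Net pay = $12,726.45 − $1,098.42 = $11,628.03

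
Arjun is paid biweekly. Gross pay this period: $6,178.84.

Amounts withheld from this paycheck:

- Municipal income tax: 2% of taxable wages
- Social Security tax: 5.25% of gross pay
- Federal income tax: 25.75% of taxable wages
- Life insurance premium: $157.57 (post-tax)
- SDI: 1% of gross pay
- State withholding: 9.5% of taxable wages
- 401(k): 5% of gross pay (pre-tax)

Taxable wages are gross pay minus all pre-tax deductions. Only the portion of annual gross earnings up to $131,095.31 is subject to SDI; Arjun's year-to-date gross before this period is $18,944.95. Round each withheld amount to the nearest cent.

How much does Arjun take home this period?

$3,139.61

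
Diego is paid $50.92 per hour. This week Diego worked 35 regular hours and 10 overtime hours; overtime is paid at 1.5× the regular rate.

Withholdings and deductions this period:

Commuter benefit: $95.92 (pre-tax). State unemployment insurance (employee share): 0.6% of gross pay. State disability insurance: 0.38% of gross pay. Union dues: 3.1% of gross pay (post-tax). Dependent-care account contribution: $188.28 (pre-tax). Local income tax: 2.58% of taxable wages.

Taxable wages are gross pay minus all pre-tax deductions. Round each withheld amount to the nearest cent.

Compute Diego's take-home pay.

Regular pay: 35 × $50.92 = $1,782.20
Overtime pay: 10 × $50.92 × 1.5 = $763.80
Gross pay = $1,782.20 + $763.80 = $2,546.00
Dependent-care account contribution: $188.28
Commuter benefit: $95.92
Pre-tax total = $188.28 + $95.92 = $284.20
Taxable wages = $2,546.00 − $284.20 = $2,261.80
Local income tax: $2,261.80 × 0.0258 = $58.35
State unemployment insurance (employee share): $2,546.00 × 0.006 = $15.28
State disability insurance: $2,546.00 × 0.0038 = $9.67
Union dues: $2,546.00 × 0.031 = $78.93
Total deductions = $188.28 + $95.92 + $58.35 + $15.28 + $9.67 + $78.93 = $446.43
Net pay = $2,546.00 − $446.43 = $2,099.57

$2,099.57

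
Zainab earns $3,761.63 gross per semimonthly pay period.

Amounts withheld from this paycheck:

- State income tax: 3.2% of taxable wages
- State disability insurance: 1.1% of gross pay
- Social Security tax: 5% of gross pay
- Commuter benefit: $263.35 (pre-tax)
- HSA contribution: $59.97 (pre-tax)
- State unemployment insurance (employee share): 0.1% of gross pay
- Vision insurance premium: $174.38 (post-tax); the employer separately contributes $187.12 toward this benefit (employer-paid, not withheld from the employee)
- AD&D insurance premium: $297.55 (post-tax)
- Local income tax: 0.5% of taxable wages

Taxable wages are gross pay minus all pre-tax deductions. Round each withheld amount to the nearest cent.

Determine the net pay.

HSA contribution: $59.97
Commuter benefit: $263.35
Pre-tax total = $59.97 + $263.35 = $323.32
Taxable wages = $3,761.63 − $323.32 = $3,438.31
Local income tax: $3,438.31 × 0.005 = $17.19
State income tax: $3,438.31 × 0.032 = $110.03
Social Security tax: $3,761.63 × 0.05 = $188.08
State unemployment insurance (employee share): $3,761.63 × 0.001 = $3.76
State disability insurance: $3,761.63 × 0.011 = $41.38
AD&D insurance premium: $297.55
Vision insurance premium: $174.38
(Employer's $187.12 toward vision insurance premium is not withheld from the employee.)
Total deductions = $59.97 + $263.35 + $17.19 + $110.03 + $188.08 + $3.76 + $41.38 + $297.55 + $174.38 = $1,155.69
Net pay = $3,761.63 − $1,155.69 = $2,605.94

$2,605.94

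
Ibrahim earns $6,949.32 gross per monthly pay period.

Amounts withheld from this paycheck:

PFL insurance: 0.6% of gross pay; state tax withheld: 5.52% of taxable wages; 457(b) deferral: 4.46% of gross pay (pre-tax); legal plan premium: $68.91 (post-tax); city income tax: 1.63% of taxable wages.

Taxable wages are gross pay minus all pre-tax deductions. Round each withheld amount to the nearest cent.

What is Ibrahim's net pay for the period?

457(b) deferral: $6,949.32 × 0.0446 = $309.94
Taxable wages = $6,949.32 − $309.94 = $6,639.38
City income tax: $6,639.38 × 0.0163 = $108.22
State tax withheld: $6,639.38 × 0.0552 = $366.49
PFL insurance: $6,949.32 × 0.006 = $41.70
Legal plan premium: $68.91
Total deductions = $309.94 + $108.22 + $366.49 + $41.70 + $68.91 = $895.26
Net pay = $6,949.32 − $895.26 = $6,054.06

$6,054.06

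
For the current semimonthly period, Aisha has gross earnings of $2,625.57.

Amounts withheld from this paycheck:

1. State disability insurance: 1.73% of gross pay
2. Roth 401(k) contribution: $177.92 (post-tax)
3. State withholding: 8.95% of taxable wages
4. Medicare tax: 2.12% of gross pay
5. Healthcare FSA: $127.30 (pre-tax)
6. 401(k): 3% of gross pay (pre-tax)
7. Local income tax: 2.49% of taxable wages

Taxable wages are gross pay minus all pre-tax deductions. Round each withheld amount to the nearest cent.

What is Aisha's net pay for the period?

Healthcare FSA: $127.30
401(k): $2,625.57 × 0.03 = $78.77
Pre-tax total = $127.30 + $78.77 = $206.07
Taxable wages = $2,625.57 − $206.07 = $2,419.50
State withholding: $2,419.50 × 0.0895 = $216.55
Local income tax: $2,419.50 × 0.0249 = $60.25
State disability insurance: $2,625.57 × 0.0173 = $45.42
Medicare tax: $2,625.57 × 0.0212 = $55.66
Roth 401(k) contribution: $177.92
Total deductions = $127.30 + $78.77 + $216.55 + $60.25 + $45.42 + $55.66 + $177.92 = $761.87
Net pay = $2,625.57 − $761.87 = $1,863.70

$1,863.70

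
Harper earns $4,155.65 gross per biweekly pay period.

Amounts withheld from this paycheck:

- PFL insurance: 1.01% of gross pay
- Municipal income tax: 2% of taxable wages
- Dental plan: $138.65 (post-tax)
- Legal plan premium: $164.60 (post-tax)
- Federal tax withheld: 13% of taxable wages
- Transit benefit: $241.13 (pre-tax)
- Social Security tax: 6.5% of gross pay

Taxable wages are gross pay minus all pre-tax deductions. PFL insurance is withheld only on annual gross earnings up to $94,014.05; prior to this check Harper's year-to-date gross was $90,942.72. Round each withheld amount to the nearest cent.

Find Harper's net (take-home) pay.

$2,722.95

Transit benefit: $241.13
Taxable wages = $4,155.65 − $241.13 = $3,914.52
Municipal income tax: $3,914.52 × 0.02 = $78.29
Federal tax withheld: $3,914.52 × 0.13 = $508.89
Social Security tax: $4,155.65 × 0.065 = $270.12
PFL insurance: only $94,014.05 − $90,942.72 = $3,071.33 of this check is subject → $3,071.33 × 0.0101 = $31.02
Dental plan: $138.65
Legal plan premium: $164.60
Total deductions = $241.13 + $78.29 + $508.89 + $270.12 + $31.02 + $138.65 + $164.60 = $1,432.70
Net pay = $4,155.65 − $1,432.70 = $2,722.95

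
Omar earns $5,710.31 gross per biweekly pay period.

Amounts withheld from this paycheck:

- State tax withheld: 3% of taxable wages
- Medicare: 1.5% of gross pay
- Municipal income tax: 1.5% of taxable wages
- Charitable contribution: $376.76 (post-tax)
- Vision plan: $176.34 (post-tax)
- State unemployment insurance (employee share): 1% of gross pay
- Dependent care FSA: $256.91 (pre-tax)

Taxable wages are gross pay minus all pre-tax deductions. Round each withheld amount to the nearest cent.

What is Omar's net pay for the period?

Dependent care FSA: $256.91
Taxable wages = $5,710.31 − $256.91 = $5,453.40
State tax withheld: $5,453.40 × 0.03 = $163.60
Municipal income tax: $5,453.40 × 0.015 = $81.80
Medicare: $5,710.31 × 0.015 = $85.65
State unemployment insurance (employee share): $5,710.31 × 0.01 = $57.10
Vision plan: $176.34
Charitable contribution: $376.76
Total deductions = $256.91 + $163.60 + $81.80 + $85.65 + $57.10 + $176.34 + $376.76 = $1,198.16
Net pay = $5,710.31 − $1,198.16 = $4,512.15

$4,512.15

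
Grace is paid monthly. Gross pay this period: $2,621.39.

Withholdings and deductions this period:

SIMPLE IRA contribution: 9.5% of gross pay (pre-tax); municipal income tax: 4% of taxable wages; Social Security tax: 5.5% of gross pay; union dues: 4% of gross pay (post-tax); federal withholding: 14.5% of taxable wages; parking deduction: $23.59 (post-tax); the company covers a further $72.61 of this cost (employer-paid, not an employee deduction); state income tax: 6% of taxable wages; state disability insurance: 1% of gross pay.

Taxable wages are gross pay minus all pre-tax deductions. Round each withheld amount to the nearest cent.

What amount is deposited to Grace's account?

SIMPLE IRA contribution: $2,621.39 × 0.095 = $249.03
Taxable wages = $2,621.39 − $249.03 = $2,372.36
Municipal income tax: $2,372.36 × 0.04 = $94.89
State income tax: $2,372.36 × 0.06 = $142.34
Federal withholding: $2,372.36 × 0.145 = $343.99
Social Security tax: $2,621.39 × 0.055 = $144.18
State disability insurance: $2,621.39 × 0.01 = $26.21
Parking deduction: $23.59
Union dues: $2,621.39 × 0.04 = $104.86
(Employer's $72.61 toward parking deduction is not withheld from the employee.)
Total deductions = $249.03 + $94.89 + $142.34 + $343.99 + $144.18 + $26.21 + $23.59 + $104.86 = $1,129.09
Net pay = $2,621.39 − $1,129.09 = $1,492.30

$1,492.30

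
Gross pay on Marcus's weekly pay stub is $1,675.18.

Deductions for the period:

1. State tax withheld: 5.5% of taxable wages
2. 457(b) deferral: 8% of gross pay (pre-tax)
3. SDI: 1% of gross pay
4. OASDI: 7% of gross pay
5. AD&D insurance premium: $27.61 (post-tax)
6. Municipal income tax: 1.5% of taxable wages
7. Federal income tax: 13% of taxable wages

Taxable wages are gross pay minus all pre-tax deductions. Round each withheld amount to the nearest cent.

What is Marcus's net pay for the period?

457(b) deferral: $1,675.18 × 0.08 = $134.01
Taxable wages = $1,675.18 − $134.01 = $1,541.17
State tax withheld: $1,541.17 × 0.055 = $84.76
Municipal income tax: $1,541.17 × 0.015 = $23.12
Federal income tax: $1,541.17 × 0.13 = $200.35
SDI: $1,675.18 × 0.01 = $16.75
OASDI: $1,675.18 × 0.07 = $117.26
AD&D insurance premium: $27.61
Total deductions = $134.01 + $84.76 + $23.12 + $200.35 + $16.75 + $117.26 + $27.61 = $603.86
Net pay = $1,675.18 − $603.86 = $1,071.32

$1,071.32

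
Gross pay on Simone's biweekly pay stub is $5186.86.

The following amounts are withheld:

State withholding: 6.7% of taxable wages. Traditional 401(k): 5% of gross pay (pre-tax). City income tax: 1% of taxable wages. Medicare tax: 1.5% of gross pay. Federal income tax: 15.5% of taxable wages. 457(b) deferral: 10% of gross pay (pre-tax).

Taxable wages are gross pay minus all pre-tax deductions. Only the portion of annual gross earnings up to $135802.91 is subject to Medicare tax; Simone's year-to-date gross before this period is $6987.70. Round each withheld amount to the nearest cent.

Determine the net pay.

$3308.18

Traditional 401(k): $5186.86 × 0.05 = $259.34
457(b) deferral: $5186.86 × 0.1 = $518.69
Pre-tax total = $259.34 + $518.69 = $778.03
Taxable wages = $5186.86 − $778.03 = $4408.83
Federal income tax: $4408.83 × 0.155 = $683.37
State withholding: $4408.83 × 0.067 = $295.39
City income tax: $4408.83 × 0.01 = $44.09
Medicare tax: cap not yet reached, full $5186.86 is subject → $5186.86 × 0.015 = $77.80
Total deductions = $259.34 + $518.69 + $683.37 + $295.39 + $44.09 + $77.80 = $1878.68
Net pay = $5186.86 − $1878.68 = $3308.18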